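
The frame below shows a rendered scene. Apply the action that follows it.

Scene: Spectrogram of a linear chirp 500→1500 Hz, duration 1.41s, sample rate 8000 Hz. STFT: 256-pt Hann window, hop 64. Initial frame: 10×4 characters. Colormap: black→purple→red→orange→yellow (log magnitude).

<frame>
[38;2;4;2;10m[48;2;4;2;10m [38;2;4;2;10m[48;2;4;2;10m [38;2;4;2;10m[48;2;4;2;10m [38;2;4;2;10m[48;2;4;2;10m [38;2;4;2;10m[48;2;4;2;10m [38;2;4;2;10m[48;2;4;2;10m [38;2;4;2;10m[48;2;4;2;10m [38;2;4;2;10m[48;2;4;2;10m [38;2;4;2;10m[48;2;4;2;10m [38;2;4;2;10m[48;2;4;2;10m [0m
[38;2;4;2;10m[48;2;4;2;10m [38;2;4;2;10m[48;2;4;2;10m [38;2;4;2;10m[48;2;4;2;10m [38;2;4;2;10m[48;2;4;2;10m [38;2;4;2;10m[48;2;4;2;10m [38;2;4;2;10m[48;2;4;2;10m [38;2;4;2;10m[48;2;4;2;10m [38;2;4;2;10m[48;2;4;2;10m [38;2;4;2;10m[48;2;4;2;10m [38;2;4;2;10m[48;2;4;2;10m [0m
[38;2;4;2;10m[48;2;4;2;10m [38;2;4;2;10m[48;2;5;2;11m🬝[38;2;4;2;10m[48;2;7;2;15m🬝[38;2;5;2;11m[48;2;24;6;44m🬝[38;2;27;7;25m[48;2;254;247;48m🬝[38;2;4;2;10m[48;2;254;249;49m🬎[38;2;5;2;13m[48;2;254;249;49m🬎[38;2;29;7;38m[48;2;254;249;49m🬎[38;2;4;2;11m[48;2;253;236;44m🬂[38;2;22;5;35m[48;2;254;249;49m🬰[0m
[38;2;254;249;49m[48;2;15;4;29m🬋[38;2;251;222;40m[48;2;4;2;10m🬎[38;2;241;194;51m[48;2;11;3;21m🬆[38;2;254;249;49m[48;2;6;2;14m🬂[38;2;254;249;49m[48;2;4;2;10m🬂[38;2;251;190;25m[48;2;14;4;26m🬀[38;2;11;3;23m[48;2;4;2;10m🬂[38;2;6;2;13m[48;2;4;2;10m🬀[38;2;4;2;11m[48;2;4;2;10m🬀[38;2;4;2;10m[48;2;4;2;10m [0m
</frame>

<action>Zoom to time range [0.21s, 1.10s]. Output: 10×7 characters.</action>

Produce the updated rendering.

<frame>
[38;2;4;2;10m[48;2;4;2;10m [38;2;4;2;10m[48;2;4;2;10m [38;2;4;2;10m[48;2;4;2;10m [38;2;4;2;10m[48;2;4;2;10m [38;2;4;2;10m[48;2;4;2;10m [38;2;4;2;10m[48;2;4;2;10m [38;2;4;2;10m[48;2;4;2;10m [38;2;4;2;10m[48;2;4;2;10m [38;2;4;2;10m[48;2;4;2;10m [38;2;4;2;10m[48;2;4;2;10m [0m
[38;2;4;2;10m[48;2;4;2;10m [38;2;4;2;10m[48;2;4;2;10m [38;2;4;2;10m[48;2;4;2;10m [38;2;4;2;10m[48;2;4;2;10m [38;2;4;2;10m[48;2;4;2;10m [38;2;4;2;10m[48;2;4;2;10m [38;2;4;2;10m[48;2;4;2;10m [38;2;4;2;10m[48;2;4;2;10m [38;2;4;2;10m[48;2;4;2;10m [38;2;4;2;10m[48;2;4;2;10m [0m
[38;2;4;2;10m[48;2;4;2;10m [38;2;4;2;10m[48;2;4;2;10m [38;2;4;2;10m[48;2;4;2;10m [38;2;4;2;10m[48;2;4;2;10m [38;2;4;2;10m[48;2;4;2;10m [38;2;4;2;10m[48;2;4;2;10m [38;2;4;2;10m[48;2;4;2;10m [38;2;4;2;10m[48;2;4;2;10m [38;2;4;2;10m[48;2;4;2;10m [38;2;4;2;10m[48;2;4;2;10m [0m
[38;2;4;2;10m[48;2;4;2;10m [38;2;4;2;10m[48;2;4;2;10m [38;2;4;2;10m[48;2;4;2;10m [38;2;4;2;10m[48;2;4;2;10m [38;2;4;2;10m[48;2;4;2;10m [38;2;4;2;10m[48;2;4;2;10m [38;2;4;2;10m[48;2;4;2;10m [38;2;4;2;10m[48;2;4;2;10m [38;2;4;2;10m[48;2;4;2;10m [38;2;4;2;10m[48;2;4;2;10m [0m
[38;2;4;2;10m[48;2;4;2;10m [38;2;4;2;10m[48;2;4;2;10m [38;2;4;2;10m[48;2;4;2;11m🬎[38;2;4;2;10m[48;2;5;2;11m🬎[38;2;4;2;10m[48;2;6;2;14m🬎[38;2;4;2;10m[48;2;11;3;23m🬎[38;2;8;2;17m[48;2;44;10;78m🬝[38;2;5;2;12m[48;2;235;157;47m🬎[38;2;7;2;15m[48;2;254;249;49m🬎[38;2;17;4;33m[48;2;254;249;49m🬎[0m
[38;2;25;6;39m[48;2;254;249;49m🬎[38;2;6;2;14m[48;2;253;227;40m🬂[38;2;47;12;43m[48;2;253;231;41m🬡[38;2;254;249;49m[48;2;30;7;51m🬋[38;2;250;216;41m[48;2;8;2;18m🬎[38;2;240;191;53m[48;2;5;2;13m🬎[38;2;254;249;49m[48;2;16;4;30m🬂[38;2;254;249;49m[48;2;7;2;16m🬂[38;2;239;167;43m[48;2;5;2;12m🬂[38;2;48;11;84m[48;2;8;2;17m🬀[0m
[38;2;19;5;35m[48;2;4;2;10m🬂[38;2;8;2;17m[48;2;4;2;10m🬂[38;2;5;2;12m[48;2;4;2;10m🬂[38;2;4;2;11m[48;2;4;2;10m🬂[38;2;4;2;11m[48;2;4;2;10m🬀[38;2;4;2;10m[48;2;4;2;10m [38;2;4;2;10m[48;2;4;2;10m [38;2;4;2;10m[48;2;4;2;10m [38;2;4;2;10m[48;2;4;2;10m [38;2;4;2;10m[48;2;4;2;10m [0m
</frame>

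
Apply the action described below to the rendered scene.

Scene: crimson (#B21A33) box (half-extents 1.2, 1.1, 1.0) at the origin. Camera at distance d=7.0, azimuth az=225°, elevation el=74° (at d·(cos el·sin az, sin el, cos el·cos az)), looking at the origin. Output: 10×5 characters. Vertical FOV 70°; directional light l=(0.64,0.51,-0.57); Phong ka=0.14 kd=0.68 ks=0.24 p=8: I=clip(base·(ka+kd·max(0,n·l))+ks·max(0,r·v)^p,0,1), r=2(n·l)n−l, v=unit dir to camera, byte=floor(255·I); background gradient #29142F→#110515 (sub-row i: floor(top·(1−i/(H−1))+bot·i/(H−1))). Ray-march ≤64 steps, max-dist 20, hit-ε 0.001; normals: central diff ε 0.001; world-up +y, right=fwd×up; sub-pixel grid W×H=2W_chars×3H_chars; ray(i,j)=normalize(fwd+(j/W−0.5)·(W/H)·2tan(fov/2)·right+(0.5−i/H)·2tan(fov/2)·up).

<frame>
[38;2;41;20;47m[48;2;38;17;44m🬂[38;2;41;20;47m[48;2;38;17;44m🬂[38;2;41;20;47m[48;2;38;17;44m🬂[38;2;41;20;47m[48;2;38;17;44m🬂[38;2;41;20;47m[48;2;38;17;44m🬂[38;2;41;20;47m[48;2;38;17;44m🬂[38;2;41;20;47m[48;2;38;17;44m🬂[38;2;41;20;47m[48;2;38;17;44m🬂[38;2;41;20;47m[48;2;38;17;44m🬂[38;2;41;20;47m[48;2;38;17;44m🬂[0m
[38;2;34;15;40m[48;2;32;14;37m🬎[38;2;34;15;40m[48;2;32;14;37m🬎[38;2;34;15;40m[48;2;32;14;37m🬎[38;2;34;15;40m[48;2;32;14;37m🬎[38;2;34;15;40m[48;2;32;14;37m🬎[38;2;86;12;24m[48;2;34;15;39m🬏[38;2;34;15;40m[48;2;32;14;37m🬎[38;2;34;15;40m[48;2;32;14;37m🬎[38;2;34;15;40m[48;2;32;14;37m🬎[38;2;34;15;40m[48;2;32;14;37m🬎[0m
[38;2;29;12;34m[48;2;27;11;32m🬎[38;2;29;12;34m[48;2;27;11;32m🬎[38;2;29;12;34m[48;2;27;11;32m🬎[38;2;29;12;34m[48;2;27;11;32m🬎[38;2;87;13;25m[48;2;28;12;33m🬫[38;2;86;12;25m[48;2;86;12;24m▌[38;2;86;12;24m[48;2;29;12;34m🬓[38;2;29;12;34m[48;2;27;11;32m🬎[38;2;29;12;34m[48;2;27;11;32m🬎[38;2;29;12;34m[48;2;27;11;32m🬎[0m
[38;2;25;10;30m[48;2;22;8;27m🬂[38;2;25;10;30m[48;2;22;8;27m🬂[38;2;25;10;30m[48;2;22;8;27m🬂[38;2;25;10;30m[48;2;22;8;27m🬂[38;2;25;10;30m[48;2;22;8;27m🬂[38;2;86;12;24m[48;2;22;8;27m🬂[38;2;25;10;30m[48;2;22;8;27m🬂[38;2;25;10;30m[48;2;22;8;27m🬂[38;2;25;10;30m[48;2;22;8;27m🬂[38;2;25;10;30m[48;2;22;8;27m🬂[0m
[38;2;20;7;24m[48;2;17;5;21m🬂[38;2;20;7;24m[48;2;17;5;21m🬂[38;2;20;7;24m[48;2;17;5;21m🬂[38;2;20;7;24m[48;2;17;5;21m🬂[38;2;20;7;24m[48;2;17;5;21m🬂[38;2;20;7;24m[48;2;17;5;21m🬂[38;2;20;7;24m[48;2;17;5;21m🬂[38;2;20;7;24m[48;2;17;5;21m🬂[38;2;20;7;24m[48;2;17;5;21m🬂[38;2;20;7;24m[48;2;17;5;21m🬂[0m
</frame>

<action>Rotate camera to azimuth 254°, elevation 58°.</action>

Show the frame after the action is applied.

<frame>
[38;2;41;20;47m[48;2;38;17;44m🬂[38;2;41;20;47m[48;2;38;17;44m🬂[38;2;41;20;47m[48;2;38;17;44m🬂[38;2;41;20;47m[48;2;38;17;44m🬂[38;2;41;20;47m[48;2;38;17;44m🬂[38;2;41;20;47m[48;2;38;17;44m🬂[38;2;41;20;47m[48;2;38;17;44m🬂[38;2;41;20;47m[48;2;38;17;44m🬂[38;2;41;20;47m[48;2;38;17;44m🬂[38;2;41;20;47m[48;2;38;17;44m🬂[0m
[38;2;34;15;40m[48;2;32;14;37m🬎[38;2;34;15;40m[48;2;32;14;37m🬎[38;2;34;15;40m[48;2;32;14;37m🬎[38;2;34;15;40m[48;2;32;14;37m🬎[38;2;34;15;40m[48;2;32;14;37m🬎[38;2;34;15;40m[48;2;88;14;26m🬎[38;2;34;15;40m[48;2;32;14;37m🬎[38;2;34;15;40m[48;2;32;14;37m🬎[38;2;34;15;40m[48;2;32;14;37m🬎[38;2;34;15;40m[48;2;32;14;37m🬎[0m
[38;2;29;12;34m[48;2;27;11;32m🬎[38;2;29;12;34m[48;2;27;11;32m🬎[38;2;29;12;34m[48;2;27;11;32m🬎[38;2;29;12;34m[48;2;27;11;32m🬎[38;2;91;17;29m[48;2;28;12;33m▐[38;2;89;15;27m[48;2;87;13;25m▌[38;2;87;13;25m[48;2;28;10;28m🬃[38;2;29;12;34m[48;2;27;11;32m🬎[38;2;29;12;34m[48;2;27;11;32m🬎[38;2;29;12;34m[48;2;27;11;32m🬎[0m
[38;2;25;10;30m[48;2;22;8;27m🬂[38;2;25;10;30m[48;2;22;8;27m🬂[38;2;25;10;30m[48;2;22;8;27m🬂[38;2;25;10;30m[48;2;22;8;27m🬂[38;2;23;8;27m[48;2;24;3;7m🬺[38;2;24;3;7m[48;2;22;8;27m🬂[38;2;24;3;7m[48;2;23;8;27m🬀[38;2;25;10;30m[48;2;22;8;27m🬂[38;2;25;10;30m[48;2;22;8;27m🬂[38;2;25;10;30m[48;2;22;8;27m🬂[0m
[38;2;20;7;24m[48;2;17;5;21m🬂[38;2;20;7;24m[48;2;17;5;21m🬂[38;2;20;7;24m[48;2;17;5;21m🬂[38;2;20;7;24m[48;2;17;5;21m🬂[38;2;20;7;24m[48;2;17;5;21m🬂[38;2;20;7;24m[48;2;17;5;21m🬂[38;2;20;7;24m[48;2;17;5;21m🬂[38;2;20;7;24m[48;2;17;5;21m🬂[38;2;20;7;24m[48;2;17;5;21m🬂[38;2;20;7;24m[48;2;17;5;21m🬂[0m
</frame>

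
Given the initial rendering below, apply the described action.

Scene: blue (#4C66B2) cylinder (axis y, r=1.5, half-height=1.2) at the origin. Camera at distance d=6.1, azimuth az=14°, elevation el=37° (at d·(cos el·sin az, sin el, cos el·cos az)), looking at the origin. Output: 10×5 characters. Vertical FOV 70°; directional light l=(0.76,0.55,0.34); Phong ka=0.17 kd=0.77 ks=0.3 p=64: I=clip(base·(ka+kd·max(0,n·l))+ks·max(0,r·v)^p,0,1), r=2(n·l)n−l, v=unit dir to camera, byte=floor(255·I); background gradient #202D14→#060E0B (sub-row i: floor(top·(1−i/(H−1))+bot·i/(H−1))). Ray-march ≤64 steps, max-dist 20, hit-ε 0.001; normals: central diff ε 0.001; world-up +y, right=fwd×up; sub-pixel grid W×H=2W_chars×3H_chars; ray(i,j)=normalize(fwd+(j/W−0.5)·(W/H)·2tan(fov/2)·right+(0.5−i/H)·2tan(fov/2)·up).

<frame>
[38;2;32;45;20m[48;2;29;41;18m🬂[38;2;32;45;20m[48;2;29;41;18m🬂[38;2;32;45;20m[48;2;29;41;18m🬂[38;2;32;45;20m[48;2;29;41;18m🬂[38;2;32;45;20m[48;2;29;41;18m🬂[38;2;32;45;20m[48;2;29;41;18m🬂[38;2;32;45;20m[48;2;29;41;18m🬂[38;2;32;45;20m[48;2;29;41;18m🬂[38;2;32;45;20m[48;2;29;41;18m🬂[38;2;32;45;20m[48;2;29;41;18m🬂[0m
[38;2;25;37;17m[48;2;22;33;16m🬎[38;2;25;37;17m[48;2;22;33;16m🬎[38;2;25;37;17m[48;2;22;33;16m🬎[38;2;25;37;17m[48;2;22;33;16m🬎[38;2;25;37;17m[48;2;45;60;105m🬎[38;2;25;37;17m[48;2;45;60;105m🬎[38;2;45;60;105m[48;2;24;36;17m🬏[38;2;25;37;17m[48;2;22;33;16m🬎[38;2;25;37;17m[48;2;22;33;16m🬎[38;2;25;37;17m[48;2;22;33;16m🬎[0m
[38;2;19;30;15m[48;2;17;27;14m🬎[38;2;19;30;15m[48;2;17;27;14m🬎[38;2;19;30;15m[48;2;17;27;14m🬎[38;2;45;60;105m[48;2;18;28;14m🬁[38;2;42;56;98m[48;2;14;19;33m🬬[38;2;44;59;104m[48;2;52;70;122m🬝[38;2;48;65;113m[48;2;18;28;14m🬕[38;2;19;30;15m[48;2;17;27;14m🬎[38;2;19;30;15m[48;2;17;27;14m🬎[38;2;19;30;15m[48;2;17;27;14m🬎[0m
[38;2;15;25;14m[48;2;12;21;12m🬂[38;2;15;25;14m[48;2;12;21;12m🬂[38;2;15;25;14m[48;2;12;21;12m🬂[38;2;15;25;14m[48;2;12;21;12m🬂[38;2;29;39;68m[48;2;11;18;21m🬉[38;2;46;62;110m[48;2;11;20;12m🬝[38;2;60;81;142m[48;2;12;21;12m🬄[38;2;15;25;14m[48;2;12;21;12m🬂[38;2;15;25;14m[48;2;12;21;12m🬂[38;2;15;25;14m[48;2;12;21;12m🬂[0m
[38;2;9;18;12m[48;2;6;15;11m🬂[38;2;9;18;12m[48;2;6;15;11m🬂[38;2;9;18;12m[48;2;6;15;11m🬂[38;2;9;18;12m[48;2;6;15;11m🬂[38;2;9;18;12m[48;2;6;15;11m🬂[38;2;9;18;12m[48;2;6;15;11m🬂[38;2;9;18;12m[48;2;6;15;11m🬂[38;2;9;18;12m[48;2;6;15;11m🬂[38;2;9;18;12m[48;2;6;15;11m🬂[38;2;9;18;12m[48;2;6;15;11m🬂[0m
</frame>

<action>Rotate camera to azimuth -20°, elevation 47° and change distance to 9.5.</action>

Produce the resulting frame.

<frame>
[38;2;32;45;20m[48;2;29;41;18m🬂[38;2;32;45;20m[48;2;29;41;18m🬂[38;2;32;45;20m[48;2;29;41;18m🬂[38;2;32;45;20m[48;2;29;41;18m🬂[38;2;32;45;20m[48;2;29;41;18m🬂[38;2;32;45;20m[48;2;29;41;18m🬂[38;2;32;45;20m[48;2;29;41;18m🬂[38;2;32;45;20m[48;2;29;41;18m🬂[38;2;32;45;20m[48;2;29;41;18m🬂[38;2;32;45;20m[48;2;29;41;18m🬂[0m
[38;2;25;37;17m[48;2;22;33;16m🬎[38;2;25;37;17m[48;2;22;33;16m🬎[38;2;25;37;17m[48;2;22;33;16m🬎[38;2;25;37;17m[48;2;22;33;16m🬎[38;2;25;37;17m[48;2;22;33;16m🬎[38;2;25;37;17m[48;2;22;33;16m🬎[38;2;25;37;17m[48;2;22;33;16m🬎[38;2;25;37;17m[48;2;22;33;16m🬎[38;2;25;37;17m[48;2;22;33;16m🬎[38;2;25;37;17m[48;2;22;33;16m🬎[0m
[38;2;19;30;15m[48;2;17;27;14m🬎[38;2;19;30;15m[48;2;17;27;14m🬎[38;2;19;30;15m[48;2;17;27;14m🬎[38;2;19;30;15m[48;2;17;27;14m🬎[38;2;45;60;105m[48;2;17;26;18m🬉[38;2;44;58;102m[48;2;16;22;38m🬬[38;2;19;30;15m[48;2;17;27;14m🬎[38;2;19;30;15m[48;2;17;27;14m🬎[38;2;19;30;15m[48;2;17;27;14m🬎[38;2;19;30;15m[48;2;17;27;14m🬎[0m
[38;2;15;25;14m[48;2;12;21;12m🬂[38;2;15;25;14m[48;2;12;21;12m🬂[38;2;15;25;14m[48;2;12;21;12m🬂[38;2;15;25;14m[48;2;12;21;12m🬂[38;2;12;17;30m[48;2;12;21;12m🬁[38;2;43;57;101m[48;2;12;21;17m🬁[38;2;15;25;14m[48;2;12;21;12m🬂[38;2;15;25;14m[48;2;12;21;12m🬂[38;2;15;25;14m[48;2;12;21;12m🬂[38;2;15;25;14m[48;2;12;21;12m🬂[0m
[38;2;9;18;12m[48;2;6;15;11m🬂[38;2;9;18;12m[48;2;6;15;11m🬂[38;2;9;18;12m[48;2;6;15;11m🬂[38;2;9;18;12m[48;2;6;15;11m🬂[38;2;9;18;12m[48;2;6;15;11m🬂[38;2;9;18;12m[48;2;6;15;11m🬂[38;2;9;18;12m[48;2;6;15;11m🬂[38;2;9;18;12m[48;2;6;15;11m🬂[38;2;9;18;12m[48;2;6;15;11m🬂[38;2;9;18;12m[48;2;6;15;11m🬂[0m
</frame>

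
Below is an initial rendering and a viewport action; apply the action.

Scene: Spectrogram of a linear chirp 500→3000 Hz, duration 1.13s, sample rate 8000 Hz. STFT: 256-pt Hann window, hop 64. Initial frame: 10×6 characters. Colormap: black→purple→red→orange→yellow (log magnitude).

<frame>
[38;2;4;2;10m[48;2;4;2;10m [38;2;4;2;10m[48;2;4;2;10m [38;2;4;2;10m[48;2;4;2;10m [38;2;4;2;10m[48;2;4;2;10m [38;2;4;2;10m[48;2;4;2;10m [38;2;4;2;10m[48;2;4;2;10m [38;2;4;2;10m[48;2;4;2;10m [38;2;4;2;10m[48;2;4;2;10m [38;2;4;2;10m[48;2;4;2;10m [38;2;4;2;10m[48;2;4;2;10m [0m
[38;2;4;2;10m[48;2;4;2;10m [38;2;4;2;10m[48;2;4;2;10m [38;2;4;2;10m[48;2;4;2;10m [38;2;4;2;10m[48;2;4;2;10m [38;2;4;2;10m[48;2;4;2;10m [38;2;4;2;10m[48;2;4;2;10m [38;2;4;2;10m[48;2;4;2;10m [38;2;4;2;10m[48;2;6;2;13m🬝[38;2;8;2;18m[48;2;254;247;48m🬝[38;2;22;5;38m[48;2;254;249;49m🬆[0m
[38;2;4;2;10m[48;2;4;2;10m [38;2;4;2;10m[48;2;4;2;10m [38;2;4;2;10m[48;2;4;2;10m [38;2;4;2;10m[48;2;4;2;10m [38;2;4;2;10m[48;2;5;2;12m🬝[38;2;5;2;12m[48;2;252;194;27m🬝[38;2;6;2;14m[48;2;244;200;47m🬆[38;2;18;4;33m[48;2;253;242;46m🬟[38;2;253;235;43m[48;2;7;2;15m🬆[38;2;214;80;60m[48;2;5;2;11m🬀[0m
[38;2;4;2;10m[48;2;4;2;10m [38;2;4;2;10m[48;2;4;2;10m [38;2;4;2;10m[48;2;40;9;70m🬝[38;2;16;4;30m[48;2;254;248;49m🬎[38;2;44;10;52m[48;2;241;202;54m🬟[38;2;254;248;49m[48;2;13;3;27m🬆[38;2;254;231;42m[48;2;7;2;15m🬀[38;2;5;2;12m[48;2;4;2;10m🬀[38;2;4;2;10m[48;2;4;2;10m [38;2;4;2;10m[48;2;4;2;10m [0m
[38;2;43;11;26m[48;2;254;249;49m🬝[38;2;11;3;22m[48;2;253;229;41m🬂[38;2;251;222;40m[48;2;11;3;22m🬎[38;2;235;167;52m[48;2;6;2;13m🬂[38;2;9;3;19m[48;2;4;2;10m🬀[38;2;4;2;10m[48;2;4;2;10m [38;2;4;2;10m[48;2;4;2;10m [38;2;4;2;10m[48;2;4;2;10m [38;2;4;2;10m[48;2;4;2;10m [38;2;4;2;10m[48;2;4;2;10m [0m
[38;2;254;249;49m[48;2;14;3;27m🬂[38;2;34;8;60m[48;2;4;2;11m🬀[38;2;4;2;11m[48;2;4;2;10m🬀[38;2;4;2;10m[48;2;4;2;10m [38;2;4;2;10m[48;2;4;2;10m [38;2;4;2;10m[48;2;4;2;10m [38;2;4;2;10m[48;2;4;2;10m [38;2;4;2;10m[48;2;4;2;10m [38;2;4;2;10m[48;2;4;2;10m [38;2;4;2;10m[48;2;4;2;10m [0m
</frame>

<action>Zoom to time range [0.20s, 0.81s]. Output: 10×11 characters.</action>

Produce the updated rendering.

<frame>
[38;2;4;2;10m[48;2;4;2;10m [38;2;4;2;10m[48;2;4;2;10m [38;2;4;2;10m[48;2;4;2;10m [38;2;4;2;10m[48;2;4;2;10m [38;2;4;2;10m[48;2;4;2;10m [38;2;4;2;10m[48;2;4;2;10m [38;2;4;2;10m[48;2;4;2;10m [38;2;4;2;10m[48;2;4;2;10m [38;2;4;2;10m[48;2;4;2;10m [38;2;4;2;10m[48;2;4;2;10m [0m
[38;2;4;2;10m[48;2;4;2;10m [38;2;4;2;10m[48;2;4;2;10m [38;2;4;2;10m[48;2;4;2;10m [38;2;4;2;10m[48;2;4;2;10m [38;2;4;2;10m[48;2;4;2;10m [38;2;4;2;10m[48;2;4;2;10m [38;2;4;2;10m[48;2;4;2;10m [38;2;4;2;10m[48;2;4;2;10m [38;2;4;2;10m[48;2;4;2;10m [38;2;4;2;10m[48;2;4;2;10m [0m
[38;2;4;2;10m[48;2;4;2;10m [38;2;4;2;10m[48;2;4;2;10m [38;2;4;2;10m[48;2;4;2;10m [38;2;4;2;10m[48;2;4;2;10m [38;2;4;2;10m[48;2;4;2;10m [38;2;4;2;10m[48;2;4;2;10m [38;2;4;2;10m[48;2;4;2;10m [38;2;4;2;10m[48;2;4;2;10m [38;2;4;2;10m[48;2;4;2;10m [38;2;4;2;10m[48;2;4;2;10m [0m
[38;2;4;2;10m[48;2;4;2;10m [38;2;4;2;10m[48;2;4;2;10m [38;2;4;2;10m[48;2;4;2;10m [38;2;4;2;10m[48;2;4;2;10m [38;2;4;2;10m[48;2;4;2;10m [38;2;4;2;10m[48;2;4;2;10m [38;2;4;2;10m[48;2;4;2;10m [38;2;4;2;10m[48;2;4;2;10m [38;2;4;2;10m[48;2;4;2;10m [38;2;4;2;10m[48;2;4;2;11m🬝[0m
[38;2;4;2;10m[48;2;4;2;10m [38;2;4;2;10m[48;2;4;2;10m [38;2;4;2;10m[48;2;4;2;10m [38;2;4;2;10m[48;2;4;2;10m [38;2;4;2;10m[48;2;4;2;10m [38;2;4;2;10m[48;2;4;2;10m [38;2;4;2;10m[48;2;4;2;11m🬝[38;2;4;2;10m[48;2;6;2;14m🬝[38;2;6;2;14m[48;2;43;10;76m🬝[38;2;35;9;34m[48;2;253;233;42m🬎[0m
[38;2;4;2;10m[48;2;4;2;10m [38;2;4;2;10m[48;2;4;2;10m [38;2;4;2;10m[48;2;4;2;10m [38;2;4;2;10m[48;2;4;2;10m [38;2;4;2;10m[48;2;5;2;12m🬝[38;2;4;2;11m[48;2;20;5;37m🬝[38;2;40;10;31m[48;2;254;249;49m🬝[38;2;29;7;53m[48;2;246;210;49m🬂[38;2;248;208;41m[48;2;22;5;41m🬝[38;2;253;231;42m[48;2;34;8;35m🬂[0m
[38;2;4;2;10m[48;2;4;2;10m [38;2;4;2;10m[48;2;5;2;12m🬝[38;2;4;2;11m[48;2;18;5;34m🬝[38;2;43;11;30m[48;2;254;240;45m🬝[38;2;68;17;44m[48;2;254;248;49m🬆[38;2;246;210;48m[48;2;104;26;73m🬜[38;2;244;199;47m[48;2;17;4;33m🬆[38;2;227;107;41m[48;2;9;2;18m🬀[38;2;10;3;21m[48;2;4;2;10m🬀[38;2;5;2;11m[48;2;4;2;10m🬀[0m
[38;2;26;7;31m[48;2;254;244;47m🬝[38;2;39;10;45m[48;2;254;246;48m🬆[38;2;253;226;39m[48;2;111;28;70m🬜[38;2;252;223;38m[48;2;17;4;32m🬆[38;2;251;175;19m[48;2;12;3;24m🬀[38;2;9;3;19m[48;2;4;2;11m🬀[38;2;5;2;11m[48;2;4;2;10m🬀[38;2;4;2;10m[48;2;4;2;10m [38;2;4;2;10m[48;2;4;2;10m [38;2;4;2;10m[48;2;4;2;10m [0m
[38;2;240;199;55m[48;2;12;3;25m🬎[38;2;250;161;13m[48;2;16;4;30m🬀[38;2;10;3;20m[48;2;4;2;11m🬀[38;2;4;2;11m[48;2;4;2;10m🬂[38;2;4;2;10m[48;2;4;2;10m [38;2;4;2;10m[48;2;4;2;10m [38;2;4;2;10m[48;2;4;2;10m [38;2;4;2;10m[48;2;4;2;10m [38;2;4;2;10m[48;2;4;2;10m [38;2;4;2;10m[48;2;4;2;10m [0m
[38;2;5;2;12m[48;2;4;2;10m🬀[38;2;4;2;10m[48;2;4;2;10m [38;2;4;2;10m[48;2;4;2;10m [38;2;4;2;10m[48;2;4;2;10m [38;2;4;2;10m[48;2;4;2;10m [38;2;4;2;10m[48;2;4;2;10m [38;2;4;2;10m[48;2;4;2;10m [38;2;4;2;10m[48;2;4;2;10m [38;2;4;2;10m[48;2;4;2;10m [38;2;4;2;10m[48;2;4;2;10m [0m
[38;2;4;2;10m[48;2;4;2;10m [38;2;4;2;10m[48;2;4;2;10m [38;2;4;2;10m[48;2;4;2;10m [38;2;4;2;10m[48;2;4;2;10m [38;2;4;2;10m[48;2;4;2;10m [38;2;4;2;10m[48;2;4;2;10m [38;2;4;2;10m[48;2;4;2;10m [38;2;4;2;10m[48;2;4;2;10m [38;2;4;2;10m[48;2;4;2;10m [38;2;4;2;10m[48;2;4;2;10m [0m
</frame>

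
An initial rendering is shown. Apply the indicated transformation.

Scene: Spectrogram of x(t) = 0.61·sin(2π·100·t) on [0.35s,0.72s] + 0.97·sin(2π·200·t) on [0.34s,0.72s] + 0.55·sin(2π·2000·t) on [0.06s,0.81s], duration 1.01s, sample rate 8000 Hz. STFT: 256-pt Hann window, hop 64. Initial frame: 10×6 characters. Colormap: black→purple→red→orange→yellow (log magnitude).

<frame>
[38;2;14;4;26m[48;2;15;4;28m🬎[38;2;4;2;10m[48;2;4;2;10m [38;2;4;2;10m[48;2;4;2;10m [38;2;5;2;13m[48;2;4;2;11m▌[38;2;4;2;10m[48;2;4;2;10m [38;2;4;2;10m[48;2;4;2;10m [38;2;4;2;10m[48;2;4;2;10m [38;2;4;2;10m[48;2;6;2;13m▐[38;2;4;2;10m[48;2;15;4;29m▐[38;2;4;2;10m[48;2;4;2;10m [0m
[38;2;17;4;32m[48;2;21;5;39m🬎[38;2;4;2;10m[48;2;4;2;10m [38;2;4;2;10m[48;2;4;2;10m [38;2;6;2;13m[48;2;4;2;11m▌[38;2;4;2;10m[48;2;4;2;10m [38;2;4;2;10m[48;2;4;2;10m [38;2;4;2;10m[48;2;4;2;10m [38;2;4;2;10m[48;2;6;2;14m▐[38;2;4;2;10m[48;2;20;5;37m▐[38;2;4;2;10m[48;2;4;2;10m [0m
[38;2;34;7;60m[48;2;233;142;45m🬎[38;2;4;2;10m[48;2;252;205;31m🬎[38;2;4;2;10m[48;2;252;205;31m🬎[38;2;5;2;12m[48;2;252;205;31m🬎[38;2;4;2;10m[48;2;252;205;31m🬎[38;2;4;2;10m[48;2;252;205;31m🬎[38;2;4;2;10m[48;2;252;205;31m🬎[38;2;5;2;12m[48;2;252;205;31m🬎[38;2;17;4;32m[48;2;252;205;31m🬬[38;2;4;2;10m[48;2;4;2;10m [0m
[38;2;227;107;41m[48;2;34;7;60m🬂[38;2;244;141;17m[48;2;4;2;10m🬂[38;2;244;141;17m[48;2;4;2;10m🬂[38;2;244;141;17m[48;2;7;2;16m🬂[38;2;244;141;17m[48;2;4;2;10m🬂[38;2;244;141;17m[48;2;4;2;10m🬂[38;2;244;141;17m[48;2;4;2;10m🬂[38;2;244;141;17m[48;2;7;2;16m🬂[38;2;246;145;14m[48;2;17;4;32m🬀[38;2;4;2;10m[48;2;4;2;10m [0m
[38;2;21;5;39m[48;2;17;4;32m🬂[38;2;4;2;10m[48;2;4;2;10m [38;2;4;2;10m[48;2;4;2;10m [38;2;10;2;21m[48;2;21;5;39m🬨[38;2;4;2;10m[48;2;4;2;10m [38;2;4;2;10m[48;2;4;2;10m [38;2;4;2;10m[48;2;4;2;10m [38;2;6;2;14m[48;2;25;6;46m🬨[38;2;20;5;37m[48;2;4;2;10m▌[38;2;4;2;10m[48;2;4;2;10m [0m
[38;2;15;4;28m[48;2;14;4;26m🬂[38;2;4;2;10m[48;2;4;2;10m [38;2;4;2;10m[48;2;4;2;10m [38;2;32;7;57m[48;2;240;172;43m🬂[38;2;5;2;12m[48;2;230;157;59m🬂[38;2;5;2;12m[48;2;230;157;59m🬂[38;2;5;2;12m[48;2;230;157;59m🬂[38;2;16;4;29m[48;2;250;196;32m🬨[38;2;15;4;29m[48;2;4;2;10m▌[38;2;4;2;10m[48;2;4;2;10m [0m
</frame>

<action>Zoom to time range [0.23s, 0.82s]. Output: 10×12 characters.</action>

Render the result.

<frame>
[38;2;4;2;10m[48;2;4;2;10m [38;2;4;2;10m[48;2;5;2;13m▌[38;2;5;2;11m[48;2;4;2;10m▌[38;2;4;2;10m[48;2;4;2;10m [38;2;4;2;10m[48;2;4;2;10m [38;2;4;2;10m[48;2;4;2;10m [38;2;4;2;10m[48;2;4;2;10m [38;2;4;2;10m[48;2;4;2;10m [38;2;4;2;10m[48;2;6;2;13m▌[38;2;4;2;10m[48;2;4;2;10m [0m
[38;2;4;2;10m[48;2;4;2;10m [38;2;4;2;10m[48;2;6;2;13m▌[38;2;5;2;11m[48;2;4;2;10m▌[38;2;4;2;10m[48;2;4;2;10m [38;2;4;2;10m[48;2;4;2;10m [38;2;4;2;10m[48;2;4;2;10m [38;2;4;2;10m[48;2;4;2;10m [38;2;4;2;10m[48;2;4;2;10m [38;2;4;2;10m[48;2;6;2;13m▌[38;2;4;2;10m[48;2;4;2;10m [0m
[38;2;4;2;10m[48;2;4;2;10m [38;2;4;2;10m[48;2;6;2;13m▌[38;2;4;2;10m[48;2;5;2;11m▐[38;2;4;2;10m[48;2;4;2;10m [38;2;4;2;10m[48;2;4;2;10m [38;2;4;2;10m[48;2;4;2;10m [38;2;4;2;10m[48;2;4;2;10m [38;2;4;2;10m[48;2;4;2;10m [38;2;4;2;10m[48;2;6;2;14m▌[38;2;4;2;10m[48;2;4;2;10m [0m
[38;2;4;2;10m[48;2;4;2;10m [38;2;4;2;10m[48;2;6;2;13m▌[38;2;5;2;12m[48;2;4;2;10m▌[38;2;4;2;10m[48;2;4;2;10m [38;2;4;2;10m[48;2;4;2;10m [38;2;4;2;10m[48;2;4;2;10m [38;2;4;2;10m[48;2;4;2;10m [38;2;4;2;10m[48;2;4;2;10m [38;2;4;2;10m[48;2;6;2;14m▌[38;2;4;2;10m[48;2;4;2;10m [0m
[38;2;4;2;10m[48;2;4;2;10m [38;2;4;2;10m[48;2;6;2;14m▌[38;2;5;2;12m[48;2;4;2;10m▌[38;2;4;2;10m[48;2;4;2;10m [38;2;4;2;10m[48;2;4;2;10m [38;2;4;2;10m[48;2;4;2;10m [38;2;4;2;10m[48;2;4;2;10m [38;2;4;2;10m[48;2;4;2;10m [38;2;4;2;10m[48;2;7;2;15m▌[38;2;4;2;10m[48;2;4;2;10m [0m
[38;2;4;2;10m[48;2;252;205;31m🬎[38;2;5;2;12m[48;2;252;205;31m🬎[38;2;4;2;11m[48;2;252;205;31m🬎[38;2;4;2;10m[48;2;252;205;31m🬎[38;2;4;2;10m[48;2;252;205;31m🬎[38;2;4;2;10m[48;2;252;205;31m🬎[38;2;4;2;10m[48;2;252;205;31m🬎[38;2;4;2;10m[48;2;252;205;31m🬎[38;2;5;2;13m[48;2;252;205;31m🬎[38;2;4;2;10m[48;2;252;205;31m🬎[0m
[38;2;244;141;17m[48;2;4;2;10m🬂[38;2;244;141;17m[48;2;6;2;13m🬂[38;2;244;141;17m[48;2;5;2;12m🬂[38;2;244;141;17m[48;2;4;2;10m🬂[38;2;244;141;17m[48;2;4;2;10m🬂[38;2;244;141;17m[48;2;4;2;10m🬂[38;2;244;141;17m[48;2;4;2;10m🬂[38;2;244;141;17m[48;2;4;2;10m🬂[38;2;244;141;17m[48;2;6;2;14m🬂[38;2;244;141;17m[48;2;4;2;10m🬂[0m
[38;2;4;2;10m[48;2;4;2;10m [38;2;4;2;10m[48;2;9;3;20m▌[38;2;4;2;10m[48;2;7;2;15m▐[38;2;4;2;10m[48;2;4;2;10m [38;2;4;2;10m[48;2;4;2;10m [38;2;4;2;10m[48;2;4;2;10m [38;2;4;2;10m[48;2;4;2;10m [38;2;4;2;10m[48;2;4;2;10m [38;2;4;2;10m[48;2;11;3;21m▌[38;2;4;2;10m[48;2;4;2;10m [0m
[38;2;4;2;10m[48;2;4;2;10m [38;2;4;2;10m[48;2;13;3;25m▌[38;2;4;2;10m[48;2;9;2;19m▐[38;2;4;2;10m[48;2;4;2;10m [38;2;4;2;10m[48;2;4;2;10m [38;2;4;2;10m[48;2;4;2;10m [38;2;4;2;10m[48;2;4;2;10m [38;2;4;2;10m[48;2;4;2;10m [38;2;4;2;10m[48;2;15;3;28m▌[38;2;4;2;10m[48;2;4;2;10m [0m
[38;2;4;2;10m[48;2;4;2;10m [38;2;4;2;10m[48;2;21;5;40m▌[38;2;4;2;10m[48;2;14;3;27m▐[38;2;4;2;10m[48;2;4;2;10m [38;2;4;2;10m[48;2;4;2;10m [38;2;4;2;10m[48;2;4;2;10m [38;2;4;2;10m[48;2;4;2;10m [38;2;4;2;10m[48;2;4;2;10m [38;2;4;2;10m[48;2;24;6;44m▌[38;2;4;2;10m[48;2;4;2;10m [0m
[38;2;4;2;10m[48;2;4;2;10m [38;2;11;3;22m[48;2;70;17;81m🬕[38;2;10;3;21m[48;2;34;8;60m🬨[38;2;4;2;11m[48;2;13;3;25m🬎[38;2;4;2;11m[48;2;13;3;25m🬎[38;2;4;2;11m[48;2;13;3;25m🬎[38;2;4;2;11m[48;2;13;3;25m🬎[38;2;4;2;11m[48;2;13;3;25m🬎[38;2;15;4;29m[48;2;91;22;86m🬕[38;2;4;2;10m[48;2;4;2;10m [0m
[38;2;4;2;10m[48;2;4;2;10m [38;2;4;2;10m[48;2;238;148;35m▌[38;2;211;75;62m[48;2;253;230;41m🬂[38;2;207;66;69m[48;2;253;231;41m🬂[38;2;207;66;69m[48;2;253;231;42m🬂[38;2;207;66;69m[48;2;253;231;41m🬂[38;2;207;66;69m[48;2;253;231;42m🬂[38;2;207;66;69m[48;2;253;231;42m🬂[38;2;227;106;40m[48;2;253;229;41m🬂[38;2;4;2;10m[48;2;4;2;10m [0m
</frame>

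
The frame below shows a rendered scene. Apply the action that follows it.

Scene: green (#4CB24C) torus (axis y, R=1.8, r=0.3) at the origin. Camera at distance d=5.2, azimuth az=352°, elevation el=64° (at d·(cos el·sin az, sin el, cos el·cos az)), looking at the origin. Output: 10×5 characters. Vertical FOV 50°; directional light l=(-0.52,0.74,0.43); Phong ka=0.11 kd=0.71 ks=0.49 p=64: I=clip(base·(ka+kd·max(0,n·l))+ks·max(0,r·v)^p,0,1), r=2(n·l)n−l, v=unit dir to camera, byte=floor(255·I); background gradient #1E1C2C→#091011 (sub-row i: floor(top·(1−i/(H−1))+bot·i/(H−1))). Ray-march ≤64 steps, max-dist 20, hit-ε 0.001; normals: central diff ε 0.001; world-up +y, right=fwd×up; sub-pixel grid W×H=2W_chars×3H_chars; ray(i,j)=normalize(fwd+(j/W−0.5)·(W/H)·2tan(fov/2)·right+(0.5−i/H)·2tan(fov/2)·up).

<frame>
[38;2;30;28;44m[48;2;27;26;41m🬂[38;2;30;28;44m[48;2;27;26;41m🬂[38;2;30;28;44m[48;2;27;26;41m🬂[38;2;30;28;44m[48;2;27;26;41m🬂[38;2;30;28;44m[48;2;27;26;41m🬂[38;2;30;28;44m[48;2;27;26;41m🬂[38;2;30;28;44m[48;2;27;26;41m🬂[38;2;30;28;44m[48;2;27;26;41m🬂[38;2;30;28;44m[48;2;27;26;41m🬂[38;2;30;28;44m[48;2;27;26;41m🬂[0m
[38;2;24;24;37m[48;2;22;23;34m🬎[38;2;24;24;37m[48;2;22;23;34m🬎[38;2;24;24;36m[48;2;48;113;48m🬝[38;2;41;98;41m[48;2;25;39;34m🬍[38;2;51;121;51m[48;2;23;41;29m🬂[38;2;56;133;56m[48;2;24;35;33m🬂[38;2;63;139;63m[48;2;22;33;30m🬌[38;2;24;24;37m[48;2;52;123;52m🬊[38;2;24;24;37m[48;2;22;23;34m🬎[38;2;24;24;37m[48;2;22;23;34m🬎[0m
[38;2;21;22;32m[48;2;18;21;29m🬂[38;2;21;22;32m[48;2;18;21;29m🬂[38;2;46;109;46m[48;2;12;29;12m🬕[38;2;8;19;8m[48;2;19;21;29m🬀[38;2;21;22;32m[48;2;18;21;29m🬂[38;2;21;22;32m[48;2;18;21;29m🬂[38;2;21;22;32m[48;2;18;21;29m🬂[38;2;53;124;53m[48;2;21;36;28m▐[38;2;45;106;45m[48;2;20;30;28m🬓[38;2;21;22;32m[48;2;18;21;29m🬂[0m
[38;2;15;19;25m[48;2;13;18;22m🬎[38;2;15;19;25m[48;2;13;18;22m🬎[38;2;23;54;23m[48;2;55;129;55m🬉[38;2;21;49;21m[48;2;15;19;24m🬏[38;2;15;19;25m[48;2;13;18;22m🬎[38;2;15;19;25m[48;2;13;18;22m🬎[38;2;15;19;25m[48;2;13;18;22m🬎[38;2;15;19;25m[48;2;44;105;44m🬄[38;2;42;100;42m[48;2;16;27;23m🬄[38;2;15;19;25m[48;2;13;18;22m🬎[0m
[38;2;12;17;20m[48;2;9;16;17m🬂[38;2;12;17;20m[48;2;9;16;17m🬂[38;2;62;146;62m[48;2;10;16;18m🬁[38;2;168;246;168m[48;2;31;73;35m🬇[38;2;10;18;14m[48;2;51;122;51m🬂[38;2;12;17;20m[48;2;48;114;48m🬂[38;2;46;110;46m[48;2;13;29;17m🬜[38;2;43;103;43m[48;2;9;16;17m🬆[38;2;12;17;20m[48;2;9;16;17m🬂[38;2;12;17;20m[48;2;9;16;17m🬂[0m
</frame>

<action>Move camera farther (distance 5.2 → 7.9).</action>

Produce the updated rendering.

<frame>
[38;2;30;28;44m[48;2;27;26;41m🬂[38;2;30;28;44m[48;2;27;26;41m🬂[38;2;30;28;44m[48;2;27;26;41m🬂[38;2;30;28;44m[48;2;27;26;41m🬂[38;2;30;28;44m[48;2;27;26;41m🬂[38;2;30;28;44m[48;2;27;26;41m🬂[38;2;30;28;44m[48;2;27;26;41m🬂[38;2;30;28;44m[48;2;27;26;41m🬂[38;2;30;28;44m[48;2;27;26;41m🬂[38;2;30;28;44m[48;2;27;26;41m🬂[0m
[38;2;24;24;37m[48;2;22;23;34m🬎[38;2;24;24;37m[48;2;22;23;34m🬎[38;2;24;24;37m[48;2;22;23;34m🬎[38;2;24;24;37m[48;2;22;23;34m🬎[38;2;24;24;37m[48;2;40;95;40m🬎[38;2;26;36;35m[48;2;42;100;42m🬙[38;2;63;145;63m[48;2;24;24;36m🬏[38;2;24;24;37m[48;2;22;23;34m🬎[38;2;24;24;37m[48;2;22;23;34m🬎[38;2;24;24;37m[48;2;22;23;34m🬎[0m
[38;2;21;22;32m[48;2;18;21;29m🬂[38;2;21;22;32m[48;2;18;21;29m🬂[38;2;21;22;32m[48;2;18;21;29m🬂[38;2;15;20;22m[48;2;48;114;48m🬧[38;2;21;22;32m[48;2;18;21;29m🬂[38;2;21;22;32m[48;2;18;21;29m🬂[38;2;51;121;51m[48;2;19;21;29m🬉[38;2;36;86;36m[48;2;19;21;30m🬓[38;2;21;22;32m[48;2;18;21;29m🬂[38;2;21;22;32m[48;2;18;21;29m🬂[0m
[38;2;15;19;25m[48;2;13;18;22m🬎[38;2;15;19;25m[48;2;13;18;22m🬎[38;2;15;19;25m[48;2;13;18;22m🬎[38;2;58;137;58m[48;2;14;24;21m🬈[38;2;15;23;22m[48;2;57;133;57m🬎[38;2;15;19;25m[48;2;49;116;49m🬎[38;2;42;100;42m[48;2;14;19;24m🬜[38;2;28;65;28m[48;2;14;18;23m🬀[38;2;15;19;25m[48;2;13;18;22m🬎[38;2;15;19;25m[48;2;13;18;22m🬎[0m
[38;2;12;17;20m[48;2;9;16;17m🬂[38;2;12;17;20m[48;2;9;16;17m🬂[38;2;12;17;20m[48;2;9;16;17m🬂[38;2;12;17;20m[48;2;9;16;17m🬂[38;2;12;17;20m[48;2;9;16;17m🬂[38;2;12;17;20m[48;2;9;16;17m🬂[38;2;12;17;20m[48;2;9;16;17m🬂[38;2;12;17;20m[48;2;9;16;17m🬂[38;2;12;17;20m[48;2;9;16;17m🬂[38;2;12;17;20m[48;2;9;16;17m🬂[0m
</frame>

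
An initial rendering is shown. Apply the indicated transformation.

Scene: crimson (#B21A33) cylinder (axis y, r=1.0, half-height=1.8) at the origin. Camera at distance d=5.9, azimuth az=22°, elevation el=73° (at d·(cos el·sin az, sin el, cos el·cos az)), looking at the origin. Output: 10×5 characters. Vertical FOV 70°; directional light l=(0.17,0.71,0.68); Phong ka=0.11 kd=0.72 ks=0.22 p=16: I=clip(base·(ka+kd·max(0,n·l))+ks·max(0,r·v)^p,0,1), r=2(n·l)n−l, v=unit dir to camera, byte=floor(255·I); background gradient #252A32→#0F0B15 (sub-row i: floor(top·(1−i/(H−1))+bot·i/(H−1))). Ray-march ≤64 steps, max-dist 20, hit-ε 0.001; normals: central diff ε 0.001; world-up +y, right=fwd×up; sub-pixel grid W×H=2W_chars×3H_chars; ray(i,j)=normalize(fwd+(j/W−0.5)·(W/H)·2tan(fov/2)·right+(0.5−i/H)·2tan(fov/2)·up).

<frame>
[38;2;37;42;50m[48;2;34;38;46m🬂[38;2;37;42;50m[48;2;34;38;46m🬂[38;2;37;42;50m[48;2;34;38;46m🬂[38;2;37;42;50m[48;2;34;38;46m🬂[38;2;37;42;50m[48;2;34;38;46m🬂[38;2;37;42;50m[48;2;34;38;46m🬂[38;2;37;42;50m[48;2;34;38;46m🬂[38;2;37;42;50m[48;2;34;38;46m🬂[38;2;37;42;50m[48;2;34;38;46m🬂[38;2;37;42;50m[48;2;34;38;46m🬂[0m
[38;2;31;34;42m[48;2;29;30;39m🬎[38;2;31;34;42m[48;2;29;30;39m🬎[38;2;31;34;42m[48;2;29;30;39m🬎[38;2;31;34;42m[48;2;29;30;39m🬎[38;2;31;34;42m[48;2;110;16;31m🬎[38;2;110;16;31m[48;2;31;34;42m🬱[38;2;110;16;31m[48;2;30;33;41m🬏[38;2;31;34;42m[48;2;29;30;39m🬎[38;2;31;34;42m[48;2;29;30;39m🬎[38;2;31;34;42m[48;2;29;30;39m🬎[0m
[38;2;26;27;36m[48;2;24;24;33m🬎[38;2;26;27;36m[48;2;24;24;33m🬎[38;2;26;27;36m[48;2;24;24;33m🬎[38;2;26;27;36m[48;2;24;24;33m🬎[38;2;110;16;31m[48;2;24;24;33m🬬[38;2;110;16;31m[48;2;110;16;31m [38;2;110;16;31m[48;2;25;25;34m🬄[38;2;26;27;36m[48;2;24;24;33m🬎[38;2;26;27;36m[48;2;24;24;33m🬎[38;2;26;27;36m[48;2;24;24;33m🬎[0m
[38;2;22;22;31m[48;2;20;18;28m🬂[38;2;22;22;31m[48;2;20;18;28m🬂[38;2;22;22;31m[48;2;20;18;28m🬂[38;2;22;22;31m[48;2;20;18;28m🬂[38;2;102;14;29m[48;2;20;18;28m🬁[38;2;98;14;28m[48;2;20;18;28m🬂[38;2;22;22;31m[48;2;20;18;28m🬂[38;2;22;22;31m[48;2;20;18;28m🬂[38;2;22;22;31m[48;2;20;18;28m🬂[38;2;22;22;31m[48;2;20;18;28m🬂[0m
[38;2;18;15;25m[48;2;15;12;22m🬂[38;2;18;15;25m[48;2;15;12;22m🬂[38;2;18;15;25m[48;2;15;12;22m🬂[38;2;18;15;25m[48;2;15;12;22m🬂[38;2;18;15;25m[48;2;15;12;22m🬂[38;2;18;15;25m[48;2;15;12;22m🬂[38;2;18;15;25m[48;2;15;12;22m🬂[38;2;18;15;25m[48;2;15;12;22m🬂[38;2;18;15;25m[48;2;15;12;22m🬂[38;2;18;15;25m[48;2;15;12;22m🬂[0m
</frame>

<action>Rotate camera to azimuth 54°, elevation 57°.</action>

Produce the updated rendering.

<frame>
[38;2;37;42;50m[48;2;34;38;46m🬂[38;2;37;42;50m[48;2;34;38;46m🬂[38;2;37;42;50m[48;2;34;38;46m🬂[38;2;37;42;50m[48;2;34;38;46m🬂[38;2;37;42;50m[48;2;34;38;46m🬂[38;2;37;42;50m[48;2;34;38;46m🬂[38;2;37;42;50m[48;2;34;38;46m🬂[38;2;37;42;50m[48;2;34;38;46m🬂[38;2;37;42;50m[48;2;34;38;46m🬂[38;2;37;42;50m[48;2;34;38;46m🬂[0m
[38;2;31;34;42m[48;2;29;30;39m🬎[38;2;31;34;42m[48;2;29;30;39m🬎[38;2;31;34;42m[48;2;29;30;39m🬎[38;2;31;34;42m[48;2;29;30;39m🬎[38;2;31;34;42m[48;2;110;16;31m🬆[38;2;32;35;43m[48;2;110;16;31m🬂[38;2;110;16;31m[48;2;30;33;41m🬏[38;2;31;34;42m[48;2;29;30;39m🬎[38;2;31;34;42m[48;2;29;30;39m🬎[38;2;31;34;42m[48;2;29;30;39m🬎[0m
[38;2;26;27;36m[48;2;24;24;33m🬎[38;2;26;27;36m[48;2;24;24;33m🬎[38;2;26;27;36m[48;2;24;24;33m🬎[38;2;26;27;36m[48;2;24;24;33m🬎[38;2;106;15;30m[48;2;24;24;33m🬬[38;2;104;15;29m[48;2;59;8;16m🬕[38;2;110;16;31m[48;2;24;20;28m🬀[38;2;26;27;36m[48;2;24;24;33m🬎[38;2;26;27;36m[48;2;24;24;33m🬎[38;2;26;27;36m[48;2;24;24;33m🬎[0m
[38;2;22;22;31m[48;2;20;18;28m🬂[38;2;22;22;31m[48;2;20;18;28m🬂[38;2;22;22;31m[48;2;20;18;28m🬂[38;2;22;22;31m[48;2;20;18;28m🬂[38;2;108;15;31m[48;2;20;18;28m🬁[38;2;88;12;25m[48;2;26;15;24m🬄[38;2;22;22;31m[48;2;20;18;28m🬂[38;2;22;22;31m[48;2;20;18;28m🬂[38;2;22;22;31m[48;2;20;18;28m🬂[38;2;22;22;31m[48;2;20;18;28m🬂[0m
[38;2;18;15;25m[48;2;15;12;22m🬂[38;2;18;15;25m[48;2;15;12;22m🬂[38;2;18;15;25m[48;2;15;12;22m🬂[38;2;18;15;25m[48;2;15;12;22m🬂[38;2;18;15;25m[48;2;15;12;22m🬂[38;2;18;15;25m[48;2;15;12;22m🬂[38;2;18;15;25m[48;2;15;12;22m🬂[38;2;18;15;25m[48;2;15;12;22m🬂[38;2;18;15;25m[48;2;15;12;22m🬂[38;2;18;15;25m[48;2;15;12;22m🬂[0m
</frame>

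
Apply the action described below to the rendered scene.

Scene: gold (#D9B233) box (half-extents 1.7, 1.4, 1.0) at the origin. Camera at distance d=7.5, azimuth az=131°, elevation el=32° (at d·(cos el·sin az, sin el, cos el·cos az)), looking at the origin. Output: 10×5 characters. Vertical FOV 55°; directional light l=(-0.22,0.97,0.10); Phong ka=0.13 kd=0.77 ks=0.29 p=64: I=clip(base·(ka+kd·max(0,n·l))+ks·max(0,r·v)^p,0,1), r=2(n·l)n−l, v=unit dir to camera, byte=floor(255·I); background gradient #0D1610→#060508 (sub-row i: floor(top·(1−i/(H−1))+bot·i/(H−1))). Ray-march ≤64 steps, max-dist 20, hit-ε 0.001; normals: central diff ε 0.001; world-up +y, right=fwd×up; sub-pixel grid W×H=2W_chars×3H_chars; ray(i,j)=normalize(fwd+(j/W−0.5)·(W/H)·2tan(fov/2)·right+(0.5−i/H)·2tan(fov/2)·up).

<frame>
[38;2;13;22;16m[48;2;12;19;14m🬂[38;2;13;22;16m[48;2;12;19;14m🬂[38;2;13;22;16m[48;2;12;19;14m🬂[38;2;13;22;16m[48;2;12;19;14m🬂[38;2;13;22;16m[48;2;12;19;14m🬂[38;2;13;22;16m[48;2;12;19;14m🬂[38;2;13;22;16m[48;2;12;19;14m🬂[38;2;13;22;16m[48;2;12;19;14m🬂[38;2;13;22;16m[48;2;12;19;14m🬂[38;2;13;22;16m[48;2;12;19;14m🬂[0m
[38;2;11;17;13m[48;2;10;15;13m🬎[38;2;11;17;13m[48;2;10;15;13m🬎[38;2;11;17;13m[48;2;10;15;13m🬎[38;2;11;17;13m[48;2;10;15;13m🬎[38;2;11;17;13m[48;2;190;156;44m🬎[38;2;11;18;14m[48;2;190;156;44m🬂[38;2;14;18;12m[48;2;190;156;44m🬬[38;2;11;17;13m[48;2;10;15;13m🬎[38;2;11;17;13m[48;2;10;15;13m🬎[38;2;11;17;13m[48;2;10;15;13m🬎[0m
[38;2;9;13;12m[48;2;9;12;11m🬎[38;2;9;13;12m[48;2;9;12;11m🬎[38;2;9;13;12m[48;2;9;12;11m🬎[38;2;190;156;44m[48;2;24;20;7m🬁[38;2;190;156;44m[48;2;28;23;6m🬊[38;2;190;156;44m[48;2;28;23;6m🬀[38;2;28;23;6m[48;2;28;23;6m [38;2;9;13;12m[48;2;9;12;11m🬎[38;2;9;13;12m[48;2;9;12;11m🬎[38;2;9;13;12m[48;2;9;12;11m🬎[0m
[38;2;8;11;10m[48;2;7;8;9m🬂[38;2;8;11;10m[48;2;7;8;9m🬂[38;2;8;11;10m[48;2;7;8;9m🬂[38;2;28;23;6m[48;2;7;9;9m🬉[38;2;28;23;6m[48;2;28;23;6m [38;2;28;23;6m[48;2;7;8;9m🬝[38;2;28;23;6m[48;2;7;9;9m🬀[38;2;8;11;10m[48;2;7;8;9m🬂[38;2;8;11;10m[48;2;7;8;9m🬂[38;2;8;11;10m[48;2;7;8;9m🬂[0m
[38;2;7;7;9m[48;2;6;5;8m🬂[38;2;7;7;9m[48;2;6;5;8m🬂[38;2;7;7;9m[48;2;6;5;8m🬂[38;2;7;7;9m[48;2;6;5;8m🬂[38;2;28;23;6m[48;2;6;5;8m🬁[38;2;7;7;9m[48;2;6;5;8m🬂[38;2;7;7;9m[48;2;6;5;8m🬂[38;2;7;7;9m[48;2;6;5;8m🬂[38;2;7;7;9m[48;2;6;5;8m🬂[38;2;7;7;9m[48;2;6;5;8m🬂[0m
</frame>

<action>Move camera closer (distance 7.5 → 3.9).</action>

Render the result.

<frame>
[38;2;13;22;16m[48;2;12;19;14m🬂[38;2;13;22;16m[48;2;12;19;14m🬂[38;2;12;20;15m[48;2;190;156;44m🬝[38;2;12;21;15m[48;2;190;156;44m🬎[38;2;12;21;15m[48;2;190;156;44m🬎[38;2;12;21;15m[48;2;190;156;44m🬆[38;2;190;156;44m[48;2;12;21;15m🬱[38;2;12;21;15m[48;2;190;156;44m🬎[38;2;15;21;13m[48;2;190;156;44m🬬[38;2;13;22;16m[48;2;12;19;14m🬂[0m
[38;2;190;156;44m[48;2;21;20;8m🬁[38;2;190;156;44m[48;2;28;23;6m🬊[38;2;190;156;44m[48;2;28;23;6m🬬[38;2;190;156;44m[48;2;190;156;44m [38;2;190;156;44m[48;2;28;23;6m🬝[38;2;190;156;44m[48;2;28;23;6m🬎[38;2;190;156;44m[48;2;28;23;6m🬂[38;2;28;23;6m[48;2;28;23;6m [38;2;28;23;6m[48;2;10;16;13m▌[38;2;11;17;13m[48;2;10;15;13m🬎[0m
[38;2;28;23;6m[48;2;9;12;11m🬁[38;2;28;23;6m[48;2;28;23;6m [38;2;28;23;6m[48;2;28;23;6m [38;2;28;23;6m[48;2;28;23;6m [38;2;28;23;6m[48;2;28;23;6m [38;2;28;23;6m[48;2;28;23;6m [38;2;28;23;6m[48;2;28;23;6m [38;2;28;23;6m[48;2;28;23;6m [38;2;28;23;6m[48;2;9;12;11m🬀[38;2;9;13;12m[48;2;9;12;11m🬎[0m
[38;2;8;11;10m[48;2;7;8;9m🬂[38;2;28;23;6m[48;2;7;9;9m▐[38;2;28;23;6m[48;2;28;23;6m [38;2;28;23;6m[48;2;28;23;6m [38;2;28;23;6m[48;2;28;23;6m [38;2;28;23;6m[48;2;28;23;6m [38;2;28;23;6m[48;2;28;23;6m [38;2;28;23;6m[48;2;7;8;9m🬝[38;2;8;11;10m[48;2;7;8;9m🬂[38;2;8;11;10m[48;2;7;8;9m🬂[0m
[38;2;7;7;9m[48;2;6;5;8m🬂[38;2;7;7;9m[48;2;6;5;8m🬂[38;2;28;23;6m[48;2;6;5;8m🬬[38;2;28;23;6m[48;2;28;23;6m [38;2;28;23;6m[48;2;28;23;6m [38;2;28;23;6m[48;2;28;23;6m [38;2;28;23;6m[48;2;6;5;8m🬆[38;2;7;7;9m[48;2;6;5;8m🬂[38;2;7;7;9m[48;2;6;5;8m🬂[38;2;7;7;9m[48;2;6;5;8m🬂[0m
</frame>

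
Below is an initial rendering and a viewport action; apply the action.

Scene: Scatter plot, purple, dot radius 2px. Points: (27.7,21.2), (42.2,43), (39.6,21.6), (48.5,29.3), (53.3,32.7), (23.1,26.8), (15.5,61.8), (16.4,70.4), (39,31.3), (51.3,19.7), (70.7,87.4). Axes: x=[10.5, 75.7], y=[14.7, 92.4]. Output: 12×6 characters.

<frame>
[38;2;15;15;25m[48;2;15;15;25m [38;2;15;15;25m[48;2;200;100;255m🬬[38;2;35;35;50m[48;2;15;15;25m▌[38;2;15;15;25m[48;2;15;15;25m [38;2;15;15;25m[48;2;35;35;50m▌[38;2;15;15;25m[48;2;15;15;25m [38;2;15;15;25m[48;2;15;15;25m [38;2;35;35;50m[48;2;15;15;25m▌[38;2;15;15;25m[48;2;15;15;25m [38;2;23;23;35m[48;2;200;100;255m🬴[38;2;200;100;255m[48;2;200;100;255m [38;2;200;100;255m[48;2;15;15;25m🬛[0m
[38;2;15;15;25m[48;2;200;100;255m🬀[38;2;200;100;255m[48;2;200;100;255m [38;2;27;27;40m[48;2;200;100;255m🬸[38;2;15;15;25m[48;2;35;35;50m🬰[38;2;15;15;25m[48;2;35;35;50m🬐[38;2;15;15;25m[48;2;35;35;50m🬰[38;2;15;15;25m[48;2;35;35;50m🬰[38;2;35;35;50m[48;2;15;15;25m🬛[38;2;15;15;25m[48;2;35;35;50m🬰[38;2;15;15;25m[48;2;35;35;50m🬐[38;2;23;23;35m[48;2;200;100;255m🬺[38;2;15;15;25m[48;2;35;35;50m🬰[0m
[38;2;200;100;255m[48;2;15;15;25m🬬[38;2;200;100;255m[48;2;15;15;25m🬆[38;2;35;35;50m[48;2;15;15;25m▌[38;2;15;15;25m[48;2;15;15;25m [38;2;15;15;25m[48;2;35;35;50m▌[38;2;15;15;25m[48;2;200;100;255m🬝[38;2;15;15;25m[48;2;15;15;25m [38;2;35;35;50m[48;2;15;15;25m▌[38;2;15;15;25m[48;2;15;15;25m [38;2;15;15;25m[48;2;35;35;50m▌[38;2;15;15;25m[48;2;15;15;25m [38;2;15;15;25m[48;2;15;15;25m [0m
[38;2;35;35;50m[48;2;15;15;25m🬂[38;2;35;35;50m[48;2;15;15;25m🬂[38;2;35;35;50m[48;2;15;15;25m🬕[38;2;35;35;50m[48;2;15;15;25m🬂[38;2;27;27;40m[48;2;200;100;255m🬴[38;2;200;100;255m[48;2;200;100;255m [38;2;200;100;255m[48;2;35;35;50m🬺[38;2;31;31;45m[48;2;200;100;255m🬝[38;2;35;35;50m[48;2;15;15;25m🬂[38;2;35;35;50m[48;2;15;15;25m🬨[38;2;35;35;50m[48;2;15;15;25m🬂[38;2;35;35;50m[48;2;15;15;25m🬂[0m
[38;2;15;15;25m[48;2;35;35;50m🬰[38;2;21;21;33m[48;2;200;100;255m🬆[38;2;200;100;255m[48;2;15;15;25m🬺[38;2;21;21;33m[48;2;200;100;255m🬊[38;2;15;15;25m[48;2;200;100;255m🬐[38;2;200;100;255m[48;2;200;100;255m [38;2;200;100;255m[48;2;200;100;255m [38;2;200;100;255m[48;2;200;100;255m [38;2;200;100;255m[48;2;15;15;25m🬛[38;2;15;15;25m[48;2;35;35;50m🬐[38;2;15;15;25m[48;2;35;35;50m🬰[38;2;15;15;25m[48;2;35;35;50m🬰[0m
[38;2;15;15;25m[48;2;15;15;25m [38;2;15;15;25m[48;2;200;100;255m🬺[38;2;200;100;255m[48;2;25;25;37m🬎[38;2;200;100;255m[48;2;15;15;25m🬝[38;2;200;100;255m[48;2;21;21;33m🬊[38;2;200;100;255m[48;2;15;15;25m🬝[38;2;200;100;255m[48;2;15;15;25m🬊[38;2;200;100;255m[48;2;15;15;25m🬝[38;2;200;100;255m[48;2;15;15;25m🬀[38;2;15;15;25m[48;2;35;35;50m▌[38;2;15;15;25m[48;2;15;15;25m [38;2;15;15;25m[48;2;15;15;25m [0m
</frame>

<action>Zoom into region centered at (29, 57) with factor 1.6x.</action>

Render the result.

<frame>
[38;2;15;15;25m[48;2;15;15;25m [38;2;15;15;25m[48;2;200;100;255m🬝[38;2;21;21;33m[48;2;200;100;255m🬊[38;2;15;15;25m[48;2;15;15;25m [38;2;15;15;25m[48;2;35;35;50m▌[38;2;15;15;25m[48;2;15;15;25m [38;2;15;15;25m[48;2;15;15;25m [38;2;35;35;50m[48;2;15;15;25m▌[38;2;15;15;25m[48;2;15;15;25m [38;2;15;15;25m[48;2;35;35;50m▌[38;2;15;15;25m[48;2;15;15;25m [38;2;15;15;25m[48;2;15;15;25m [0m
[38;2;15;15;25m[48;2;35;35;50m🬰[38;2;200;100;255m[48;2;35;35;50m🬸[38;2;200;100;255m[48;2;15;15;25m🬝[38;2;200;100;255m[48;2;23;23;35m🬀[38;2;15;15;25m[48;2;35;35;50m🬐[38;2;15;15;25m[48;2;35;35;50m🬰[38;2;15;15;25m[48;2;35;35;50m🬰[38;2;35;35;50m[48;2;15;15;25m🬛[38;2;15;15;25m[48;2;35;35;50m🬰[38;2;15;15;25m[48;2;35;35;50m🬐[38;2;15;15;25m[48;2;35;35;50m🬰[38;2;15;15;25m[48;2;35;35;50m🬰[0m
[38;2;15;15;25m[48;2;200;100;255m🬺[38;2;200;100;255m[48;2;15;15;25m🬬[38;2;200;100;255m[48;2;21;21;33m🬆[38;2;15;15;25m[48;2;15;15;25m [38;2;15;15;25m[48;2;35;35;50m▌[38;2;15;15;25m[48;2;15;15;25m [38;2;15;15;25m[48;2;15;15;25m [38;2;35;35;50m[48;2;15;15;25m▌[38;2;15;15;25m[48;2;15;15;25m [38;2;15;15;25m[48;2;35;35;50m▌[38;2;15;15;25m[48;2;15;15;25m [38;2;15;15;25m[48;2;15;15;25m [0m
[38;2;35;35;50m[48;2;15;15;25m🬂[38;2;35;35;50m[48;2;15;15;25m🬂[38;2;35;35;50m[48;2;15;15;25m🬕[38;2;35;35;50m[48;2;15;15;25m🬂[38;2;35;35;50m[48;2;15;15;25m🬨[38;2;35;35;50m[48;2;15;15;25m🬂[38;2;35;35;50m[48;2;15;15;25m🬂[38;2;35;35;50m[48;2;15;15;25m🬕[38;2;35;35;50m[48;2;15;15;25m🬂[38;2;31;31;45m[48;2;200;100;255m🬬[38;2;35;35;50m[48;2;15;15;25m🬂[38;2;35;35;50m[48;2;15;15;25m🬂[0m
[38;2;15;15;25m[48;2;35;35;50m🬰[38;2;15;15;25m[48;2;35;35;50m🬰[38;2;35;35;50m[48;2;15;15;25m🬛[38;2;15;15;25m[48;2;35;35;50m🬰[38;2;15;15;25m[48;2;35;35;50m🬐[38;2;15;15;25m[48;2;35;35;50m🬰[38;2;15;15;25m[48;2;35;35;50m🬰[38;2;35;35;50m[48;2;15;15;25m🬛[38;2;15;15;25m[48;2;200;100;255m🬐[38;2;200;100;255m[48;2;200;100;255m [38;2;19;19;30m[48;2;200;100;255m🬸[38;2;15;15;25m[48;2;35;35;50m🬰[0m
[38;2;15;15;25m[48;2;15;15;25m [38;2;15;15;25m[48;2;15;15;25m [38;2;35;35;50m[48;2;15;15;25m▌[38;2;15;15;25m[48;2;15;15;25m [38;2;15;15;25m[48;2;35;35;50m▌[38;2;15;15;25m[48;2;15;15;25m [38;2;15;15;25m[48;2;15;15;25m [38;2;27;27;40m[48;2;200;100;255m🬝[38;2;15;15;25m[48;2;200;100;255m🬀[38;2;200;100;255m[48;2;35;35;50m🬲[38;2;15;15;25m[48;2;15;15;25m [38;2;15;15;25m[48;2;15;15;25m [0m
</frame>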